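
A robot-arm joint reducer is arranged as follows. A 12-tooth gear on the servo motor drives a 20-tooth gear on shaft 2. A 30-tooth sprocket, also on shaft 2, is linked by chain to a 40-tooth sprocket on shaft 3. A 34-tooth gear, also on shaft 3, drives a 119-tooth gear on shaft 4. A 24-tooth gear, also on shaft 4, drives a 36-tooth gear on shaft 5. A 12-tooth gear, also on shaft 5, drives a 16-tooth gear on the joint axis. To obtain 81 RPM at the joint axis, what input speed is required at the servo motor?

1260 RPM

Overall ratio R = 1.6667 × 1.3333 × 3.5 × 1.5 × 1.3333 = 15.556.
Required input speed = output speed × R = 81 × 15.556 = 1260 RPM.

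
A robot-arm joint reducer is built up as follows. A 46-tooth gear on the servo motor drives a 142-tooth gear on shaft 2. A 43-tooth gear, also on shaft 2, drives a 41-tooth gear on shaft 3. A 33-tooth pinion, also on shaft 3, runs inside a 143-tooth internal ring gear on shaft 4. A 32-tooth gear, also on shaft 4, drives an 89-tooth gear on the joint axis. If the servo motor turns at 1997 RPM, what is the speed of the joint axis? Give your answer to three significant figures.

gear mesh 142/46 = 3.087 → 1997/3.087 = 646.92 RPM
gear mesh 41/43 = 0.95349 → 646.92/0.95349 = 678.47 RPM
internal gear 143/33 = 4.3333 → 678.47/4.3333 = 156.57 RPM
gear mesh 89/32 = 2.7812 → 156.57/2.7812 = 56.295 RPM

56.3 RPM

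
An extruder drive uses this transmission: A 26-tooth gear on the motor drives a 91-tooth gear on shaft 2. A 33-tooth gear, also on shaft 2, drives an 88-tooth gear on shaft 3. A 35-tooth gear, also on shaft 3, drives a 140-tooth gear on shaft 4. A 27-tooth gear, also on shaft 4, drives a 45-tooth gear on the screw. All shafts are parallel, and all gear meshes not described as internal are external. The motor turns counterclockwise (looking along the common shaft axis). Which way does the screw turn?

counterclockwise

the motor → shaft 2: external mesh, 1 reversal → CW.
shaft 2 → shaft 3: external mesh, 1 reversal → CCW.
shaft 3 → shaft 4: external mesh, 1 reversal → CW.
shaft 4 → the screw: external mesh, 1 reversal → CCW.
4 reversals in total — an even number — so the screw turns the same way as the motor.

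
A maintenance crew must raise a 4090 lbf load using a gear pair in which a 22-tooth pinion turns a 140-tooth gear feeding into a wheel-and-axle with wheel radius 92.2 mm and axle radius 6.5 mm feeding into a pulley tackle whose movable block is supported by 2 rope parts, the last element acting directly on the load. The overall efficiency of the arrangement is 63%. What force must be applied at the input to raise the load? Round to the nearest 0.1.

36.0 lbf

Gear pair MA = 140/22 = 6.3636.
Wheel-and-axle MA = R/r = 92.2/6.5 = 14.185.
Block-and-tackle MA = number of supporting rope parts = 2.
Combined ideal MA = 6.3636 × 14.185 × 2 = 180.53.
Actual MA = 180.53 × 0.63 = 113.73.
Effort = load / actual MA = 4090 / 113.73 = 35.961 lbf.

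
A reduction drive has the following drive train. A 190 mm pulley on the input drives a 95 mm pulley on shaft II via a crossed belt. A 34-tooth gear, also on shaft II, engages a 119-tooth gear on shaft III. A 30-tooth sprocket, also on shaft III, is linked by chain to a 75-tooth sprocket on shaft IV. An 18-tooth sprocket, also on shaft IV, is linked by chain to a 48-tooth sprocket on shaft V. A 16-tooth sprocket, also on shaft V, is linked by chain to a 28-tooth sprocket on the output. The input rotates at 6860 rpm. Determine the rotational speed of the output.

belt 95/190 = 0.5 → 6860/0.5 = 13720 rpm
gear mesh 119/34 = 3.5 → 13720/3.5 = 3920 rpm
chain 75/30 = 2.5 → 3920/2.5 = 1568 rpm
chain 48/18 = 2.6667 → 1568/2.6667 = 588 rpm
chain 28/16 = 1.75 → 588/1.75 = 336 rpm

336 rpm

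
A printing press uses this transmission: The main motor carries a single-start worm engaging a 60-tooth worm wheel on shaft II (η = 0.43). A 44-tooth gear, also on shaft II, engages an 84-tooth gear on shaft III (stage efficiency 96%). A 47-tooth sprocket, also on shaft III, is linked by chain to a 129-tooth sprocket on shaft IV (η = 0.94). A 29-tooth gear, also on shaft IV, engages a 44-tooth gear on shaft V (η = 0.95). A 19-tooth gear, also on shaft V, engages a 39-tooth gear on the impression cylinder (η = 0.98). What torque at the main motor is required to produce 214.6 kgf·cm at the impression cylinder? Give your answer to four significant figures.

Overall ratio R = 60 × 1.9091 × 2.7447 × 1.5172 × 2.0526 = 979.12; overall efficiency η = 0.43 × 0.96 × 0.94 × 0.95 × 0.98 = 0.3613.
Input torque = output torque / (R × η) = 214.6 / (979.12 × 0.3613) = 0.6067 kgf·cm.

0.6067 kgf·cm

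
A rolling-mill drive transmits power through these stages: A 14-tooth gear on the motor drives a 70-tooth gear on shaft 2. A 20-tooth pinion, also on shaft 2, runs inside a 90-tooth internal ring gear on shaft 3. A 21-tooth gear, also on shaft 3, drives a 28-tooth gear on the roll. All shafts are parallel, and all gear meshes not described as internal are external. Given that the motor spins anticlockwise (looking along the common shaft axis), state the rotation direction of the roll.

the motor → shaft 2: external mesh, 1 reversal → CW.
shaft 2 → shaft 3: internal mesh, same direction → CW.
shaft 3 → the roll: external mesh, 1 reversal → CCW.
2 reversals in total — an even number — so the roll turns the same way as the motor.

anticlockwise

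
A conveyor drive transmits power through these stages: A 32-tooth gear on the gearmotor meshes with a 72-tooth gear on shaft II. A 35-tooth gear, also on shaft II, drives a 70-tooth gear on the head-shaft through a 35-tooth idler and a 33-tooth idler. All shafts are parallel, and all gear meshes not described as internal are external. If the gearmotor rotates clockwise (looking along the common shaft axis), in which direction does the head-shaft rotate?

clockwise

the gearmotor → shaft II: external mesh, 1 reversal → CCW.
shaft II → the head-shaft: driver → idler → idler → driven is 3 external meshes, 3 reversals → CW.
4 reversals in total — an even number — so the head-shaft turns the same way as the gearmotor.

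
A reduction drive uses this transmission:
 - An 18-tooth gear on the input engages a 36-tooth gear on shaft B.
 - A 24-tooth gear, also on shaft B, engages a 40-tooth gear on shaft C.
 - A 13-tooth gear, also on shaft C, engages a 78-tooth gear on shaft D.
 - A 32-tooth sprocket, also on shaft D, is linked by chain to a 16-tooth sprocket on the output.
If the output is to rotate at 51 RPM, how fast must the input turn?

510 RPM

Overall ratio R = 2 × 1.6667 × 6 × 0.5 = 10.
Required input speed = output speed × R = 51 × 10 = 510 RPM.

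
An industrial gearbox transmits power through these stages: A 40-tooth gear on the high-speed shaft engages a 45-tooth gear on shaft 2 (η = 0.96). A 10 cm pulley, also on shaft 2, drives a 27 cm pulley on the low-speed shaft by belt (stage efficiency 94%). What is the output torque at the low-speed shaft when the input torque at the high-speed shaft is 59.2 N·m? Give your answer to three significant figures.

After the gear mesh (45/40): 59.2 × 1.125 × 0.96 = 63.936 N·m
After the belt (27/10): 63.936 × 2.7 × 0.94 = 162.27 N·m

162 N·m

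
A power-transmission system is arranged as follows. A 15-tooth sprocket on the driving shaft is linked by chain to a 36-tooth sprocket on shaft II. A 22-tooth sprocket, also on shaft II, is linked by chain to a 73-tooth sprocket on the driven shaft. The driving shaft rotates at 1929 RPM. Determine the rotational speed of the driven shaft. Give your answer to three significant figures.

242 RPM

Chain: ratio = 36/15 = 2.4, so shaft II turns at 1929 / 2.4 = 803.75 RPM.
Chain: ratio = 73/22 = 3.3182, so the driven shaft turns at 803.75 / 3.3182 = 242.23 RPM.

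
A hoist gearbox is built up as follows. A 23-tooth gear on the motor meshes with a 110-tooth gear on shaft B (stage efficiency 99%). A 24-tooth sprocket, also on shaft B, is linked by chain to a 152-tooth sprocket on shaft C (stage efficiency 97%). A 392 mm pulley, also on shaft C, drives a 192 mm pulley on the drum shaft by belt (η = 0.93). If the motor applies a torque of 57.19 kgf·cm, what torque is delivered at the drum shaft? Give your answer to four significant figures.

gear mesh 110/23 = 4.7826 → τ = 57.19·4.7826·0.99 = 270.78 kgf·cm
chain 152/24 = 6.3333 → τ = 270.78·6.3333·0.97 = 1663.5 kgf·cm
belt 192/392 = 0.4898 → τ = 1663.5·0.4898·0.93 = 757.74 kgf·cm

757.7 kgf·cm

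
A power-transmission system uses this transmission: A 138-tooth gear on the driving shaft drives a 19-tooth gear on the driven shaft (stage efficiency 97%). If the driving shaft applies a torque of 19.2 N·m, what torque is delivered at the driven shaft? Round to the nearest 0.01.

2.56 N·m

Gear mesh: ratio = 19/138 = 0.13768; torque at the driven shaft = 19.2 × 0.13768 × 0.97 = 2.5642 N·m.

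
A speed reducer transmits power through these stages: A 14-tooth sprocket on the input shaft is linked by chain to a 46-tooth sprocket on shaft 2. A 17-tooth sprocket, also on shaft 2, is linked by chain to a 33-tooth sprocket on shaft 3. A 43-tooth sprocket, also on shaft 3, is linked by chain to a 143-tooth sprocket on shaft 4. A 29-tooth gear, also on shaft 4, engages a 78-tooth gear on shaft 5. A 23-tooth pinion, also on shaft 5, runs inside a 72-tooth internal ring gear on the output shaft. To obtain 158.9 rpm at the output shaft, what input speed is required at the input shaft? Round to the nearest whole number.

Overall ratio R = 3.2857 × 1.9412 × 3.3256 × 2.6897 × 3.1304 = 178.59.
Required input speed = output speed × R = 158.9 × 178.59 = 28378 rpm.

28378 rpm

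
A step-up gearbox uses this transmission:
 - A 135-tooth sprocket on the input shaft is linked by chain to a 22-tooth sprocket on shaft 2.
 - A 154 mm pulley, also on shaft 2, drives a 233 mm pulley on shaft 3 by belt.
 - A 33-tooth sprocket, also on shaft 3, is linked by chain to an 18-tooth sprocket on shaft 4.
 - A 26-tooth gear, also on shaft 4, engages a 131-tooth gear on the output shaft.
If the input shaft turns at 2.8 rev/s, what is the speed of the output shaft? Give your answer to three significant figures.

4.13 rev/s

chain 22/135 = 0.16296 → 2.8/0.16296 = 17.182 rev/s
belt 233/154 = 1.513 → 17.182/1.513 = 11.356 rev/s
chain 18/33 = 0.54545 → 11.356/0.54545 = 20.82 rev/s
gear mesh 131/26 = 5.0385 → 20.82/5.0385 = 4.1322 rev/s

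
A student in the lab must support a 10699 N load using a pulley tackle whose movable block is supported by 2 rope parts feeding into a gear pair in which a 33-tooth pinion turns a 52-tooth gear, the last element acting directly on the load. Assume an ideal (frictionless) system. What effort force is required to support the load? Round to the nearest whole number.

3395 N

Block-and-tackle MA = number of supporting rope parts = 2.
Gear pair MA = 52/33 = 1.5758.
Combined ideal MA = 2 × 1.5758 = 3.1515.
Effort = load / MA = 10699 / 3.1515 = 3394.9 N.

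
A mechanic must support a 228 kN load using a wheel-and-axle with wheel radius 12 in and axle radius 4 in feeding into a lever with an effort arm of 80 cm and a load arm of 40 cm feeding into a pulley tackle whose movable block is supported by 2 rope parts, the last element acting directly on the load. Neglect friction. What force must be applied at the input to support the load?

19 kN

Wheel-and-axle MA = R/r = 12/4 = 3.
Lever MA = effort arm / load arm = 80/40 = 2.
Block-and-tackle MA = number of supporting rope parts = 2.
Combined ideal MA = 3 × 2 × 2 = 12.
Effort = load / MA = 228 / 12 = 19 kN.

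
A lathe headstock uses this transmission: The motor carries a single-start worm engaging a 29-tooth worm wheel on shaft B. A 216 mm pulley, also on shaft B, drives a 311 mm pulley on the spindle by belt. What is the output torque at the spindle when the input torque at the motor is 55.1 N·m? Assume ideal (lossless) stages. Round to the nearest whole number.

2301 N·m

Worm: ratio = 29/1 = 29; torque at shaft B = 55.1 × 29 = 1597.9 N·m.
Belt: ratio = 311/216 = 1.4398; torque at the spindle = 1597.9 × 1.4398 = 2300.7 N·m.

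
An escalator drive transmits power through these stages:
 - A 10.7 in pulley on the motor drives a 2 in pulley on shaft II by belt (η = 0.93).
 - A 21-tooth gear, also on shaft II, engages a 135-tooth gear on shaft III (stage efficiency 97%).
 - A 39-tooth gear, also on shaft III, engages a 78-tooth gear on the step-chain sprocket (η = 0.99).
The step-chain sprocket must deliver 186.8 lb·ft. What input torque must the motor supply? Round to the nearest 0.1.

Overall ratio R = 0.18692 × 6.4286 × 2 = 2.4032; overall efficiency η = 0.93 × 0.97 × 0.99 = 0.8931.
Input torque = output torque / (R × η) = 186.8 / (2.4032 × 0.8931) = 87.035 lb·ft.

87.0 lb·ft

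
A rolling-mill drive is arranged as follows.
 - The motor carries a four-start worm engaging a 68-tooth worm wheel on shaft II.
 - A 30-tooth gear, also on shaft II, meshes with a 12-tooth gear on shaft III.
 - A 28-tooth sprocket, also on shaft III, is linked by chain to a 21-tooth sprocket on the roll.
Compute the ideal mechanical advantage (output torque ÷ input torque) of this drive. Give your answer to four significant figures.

5.100

Each stage contributes driven/driver: worm 68/4 = 17, gear mesh 12/30 = 0.4, chain 21/28 = 0.75.
Overall: 17 × 0.4 × 0.75 = 5.1.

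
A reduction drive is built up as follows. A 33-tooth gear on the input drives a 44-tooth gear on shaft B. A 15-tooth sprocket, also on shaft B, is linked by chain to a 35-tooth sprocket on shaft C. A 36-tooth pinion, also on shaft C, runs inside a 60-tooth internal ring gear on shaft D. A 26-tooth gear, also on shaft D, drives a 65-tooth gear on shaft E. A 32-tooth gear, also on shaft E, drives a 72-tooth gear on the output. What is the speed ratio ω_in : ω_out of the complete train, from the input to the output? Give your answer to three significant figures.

Each stage contributes driven/driver: gear mesh 44/33 = 1.3333, chain 35/15 = 2.3333, internal gear 60/36 = 1.6667, gear mesh 65/26 = 2.5, gear mesh 72/32 = 2.25.
Overall: 1.3333 × 2.3333 × 1.6667 × 2.5 × 2.25 = 29.167.

29.2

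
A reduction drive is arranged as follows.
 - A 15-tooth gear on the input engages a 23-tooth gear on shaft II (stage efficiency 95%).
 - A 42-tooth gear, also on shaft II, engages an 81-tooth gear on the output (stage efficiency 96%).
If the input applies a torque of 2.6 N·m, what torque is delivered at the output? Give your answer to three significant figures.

Gear mesh: ratio = 23/15 = 1.5333; torque at shaft II = 2.6 × 1.5333 × 0.95 = 3.7873 N·m.
Gear mesh: ratio = 81/42 = 1.9286; torque at the output = 3.7873 × 1.9286 × 0.96 = 7.012 N·m.

7.01 N·m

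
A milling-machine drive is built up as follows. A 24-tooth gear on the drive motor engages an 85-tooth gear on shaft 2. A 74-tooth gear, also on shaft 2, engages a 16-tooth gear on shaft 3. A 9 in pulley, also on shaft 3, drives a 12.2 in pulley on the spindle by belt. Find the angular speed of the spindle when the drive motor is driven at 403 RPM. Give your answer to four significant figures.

Gear mesh: ratio = 85/24 = 3.5417, so shaft 2 turns at 403 / 3.5417 = 113.79 RPM.
Gear mesh: ratio = 16/74 = 0.21622, so shaft 3 turns at 113.79 / 0.21622 = 526.27 RPM.
Belt: ratio = 12.2/9 = 1.3556, so the spindle turns at 526.27 / 1.3556 = 388.23 RPM.

388.2 RPM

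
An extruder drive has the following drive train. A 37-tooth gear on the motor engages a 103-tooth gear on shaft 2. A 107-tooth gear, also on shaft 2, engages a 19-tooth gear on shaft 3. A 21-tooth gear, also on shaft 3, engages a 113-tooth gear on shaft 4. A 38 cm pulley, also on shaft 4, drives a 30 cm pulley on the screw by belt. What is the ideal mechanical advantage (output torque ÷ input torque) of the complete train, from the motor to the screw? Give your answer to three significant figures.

2.10

Each stage contributes driven/driver: gear mesh 103/37 = 2.7838, gear mesh 19/107 = 0.17757, gear mesh 113/21 = 5.381, belt 30/38 = 0.78947.
Overall: 2.7838 × 0.17757 × 5.381 × 0.78947 = 2.0999.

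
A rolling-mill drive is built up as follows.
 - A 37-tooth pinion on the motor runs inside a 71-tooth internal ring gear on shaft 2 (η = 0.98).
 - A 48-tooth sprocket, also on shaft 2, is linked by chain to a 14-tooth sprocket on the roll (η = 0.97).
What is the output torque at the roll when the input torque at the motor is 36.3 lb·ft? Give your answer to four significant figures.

19.31 lb·ft

internal gear 71/37 = 1.9189 → τ = 36.3·1.9189·0.98 = 68.264 lb·ft
chain 14/48 = 0.29167 → τ = 68.264·0.29167·0.97 = 19.313 lb·ft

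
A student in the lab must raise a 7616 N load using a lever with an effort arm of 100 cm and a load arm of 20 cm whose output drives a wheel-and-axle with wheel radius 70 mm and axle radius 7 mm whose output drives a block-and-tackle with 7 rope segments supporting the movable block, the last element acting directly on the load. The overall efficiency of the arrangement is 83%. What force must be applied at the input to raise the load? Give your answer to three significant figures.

Lever MA = effort arm / load arm = 100/20 = 5.
Wheel-and-axle MA = R/r = 70/7 = 10.
Block-and-tackle MA = number of supporting rope parts = 7.
Combined ideal MA = 5 × 10 × 7 = 350.
Actual MA = 350 × 0.83 = 290.5.
Effort = load / actual MA = 7616 / 290.5 = 26.217 N.

26.2 N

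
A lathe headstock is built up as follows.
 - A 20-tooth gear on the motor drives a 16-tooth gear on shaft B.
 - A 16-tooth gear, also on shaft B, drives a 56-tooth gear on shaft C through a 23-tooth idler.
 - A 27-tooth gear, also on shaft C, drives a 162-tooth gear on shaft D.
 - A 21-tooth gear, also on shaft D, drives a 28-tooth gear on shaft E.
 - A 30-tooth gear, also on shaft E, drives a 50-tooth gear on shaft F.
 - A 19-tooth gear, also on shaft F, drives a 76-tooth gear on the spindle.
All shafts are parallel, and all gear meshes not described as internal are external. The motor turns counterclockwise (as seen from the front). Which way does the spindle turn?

the motor → shaft B: external mesh, 1 reversal → CW.
shaft B → shaft C: driver → idler → driven is 2 external meshes, 2 reversals → CW.
shaft C → shaft D: external mesh, 1 reversal → CCW.
shaft D → shaft E: external mesh, 1 reversal → CW.
shaft E → shaft F: external mesh, 1 reversal → CCW.
shaft F → the spindle: external mesh, 1 reversal → CW.
7 reversals in total — an odd number — so the spindle turns opposite to the motor.

clockwise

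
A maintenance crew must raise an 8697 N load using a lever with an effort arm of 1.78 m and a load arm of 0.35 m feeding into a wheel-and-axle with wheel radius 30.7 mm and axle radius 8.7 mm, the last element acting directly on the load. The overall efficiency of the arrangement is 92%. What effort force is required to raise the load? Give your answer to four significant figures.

526.8 N

Lever MA = effort arm / load arm = 1.78/0.35 = 5.0857.
Wheel-and-axle MA = R/r = 30.7/8.7 = 3.5287.
Combined ideal MA = 5.0857 × 3.5287 = 17.946.
Actual MA = 17.946 × 0.92 = 16.51.
Effort = load / actual MA = 8697 / 16.51 = 526.76 N.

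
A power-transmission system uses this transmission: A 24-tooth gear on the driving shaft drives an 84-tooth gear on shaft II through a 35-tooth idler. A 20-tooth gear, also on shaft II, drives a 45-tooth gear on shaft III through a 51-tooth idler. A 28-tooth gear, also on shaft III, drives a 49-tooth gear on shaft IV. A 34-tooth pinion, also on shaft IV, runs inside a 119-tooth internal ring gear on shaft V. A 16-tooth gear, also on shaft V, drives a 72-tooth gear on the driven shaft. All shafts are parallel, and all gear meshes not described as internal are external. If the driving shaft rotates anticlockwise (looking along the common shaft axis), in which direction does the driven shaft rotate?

anticlockwise

the driving shaft → shaft II: driver → idler → driven is 2 external meshes, 2 reversals → CCW.
shaft II → shaft III: driver → idler → driven is 2 external meshes, 2 reversals → CCW.
shaft III → shaft IV: external mesh, 1 reversal → CW.
shaft IV → shaft V: internal mesh, same direction → CW.
shaft V → the driven shaft: external mesh, 1 reversal → CCW.
6 reversals in total — an even number — so the driven shaft turns the same way as the driving shaft.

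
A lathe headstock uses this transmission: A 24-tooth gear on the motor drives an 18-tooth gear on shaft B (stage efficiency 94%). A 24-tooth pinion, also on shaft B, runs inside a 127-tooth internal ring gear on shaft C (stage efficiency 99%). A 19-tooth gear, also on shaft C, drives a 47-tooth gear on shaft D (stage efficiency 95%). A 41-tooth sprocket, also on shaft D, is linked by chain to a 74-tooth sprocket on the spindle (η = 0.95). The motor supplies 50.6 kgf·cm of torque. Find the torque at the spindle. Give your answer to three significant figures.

gear mesh 18/24 = 0.75 → τ = 50.6·0.75·0.94 = 35.673 kgf·cm
internal gear 127/24 = 5.2917 → τ = 35.673·5.2917·0.99 = 186.88 kgf·cm
gear mesh 47/19 = 2.4737 → τ = 186.88·2.4737·0.95 = 439.17 kgf·cm
chain 74/41 = 1.8049 → τ = 439.17·1.8049·0.95 = 753.02 kgf·cm

753 kgf·cm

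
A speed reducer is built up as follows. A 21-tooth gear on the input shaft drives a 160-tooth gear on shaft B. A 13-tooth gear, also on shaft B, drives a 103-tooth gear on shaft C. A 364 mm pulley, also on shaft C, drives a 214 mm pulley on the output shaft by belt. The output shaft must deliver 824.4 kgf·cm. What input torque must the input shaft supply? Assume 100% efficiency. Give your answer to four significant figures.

Overall ratio R = 7.619 × 7.9231 × 0.58791 = 35.49.
Input torque = output torque / R = 824.4 / 35.49 = 23.229 kgf·cm.

23.23 kgf·cm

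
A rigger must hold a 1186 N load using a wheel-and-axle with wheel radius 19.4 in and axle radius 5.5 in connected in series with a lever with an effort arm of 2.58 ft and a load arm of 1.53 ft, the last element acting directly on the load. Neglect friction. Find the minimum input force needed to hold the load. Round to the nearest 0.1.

Wheel-and-axle MA = R/r = 19.4/5.5 = 3.5273.
Lever MA = effort arm / load arm = 2.58/1.53 = 1.6863.
Combined ideal MA = 3.5273 × 1.6863 = 5.948.
Effort = load / MA = 1186 / 5.948 = 199.4 N.

199.4 N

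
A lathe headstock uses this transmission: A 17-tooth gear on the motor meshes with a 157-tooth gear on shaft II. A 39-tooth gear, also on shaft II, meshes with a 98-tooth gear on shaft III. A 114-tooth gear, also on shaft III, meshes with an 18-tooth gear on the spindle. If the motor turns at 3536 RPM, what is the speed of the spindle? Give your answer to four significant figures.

965.0 RPM

the motor → shaft II (gear mesh, 157/17): 3536 ÷ 9.2353 = 382.88 RPM
shaft II → shaft III (gear mesh, 98/39): 382.88 ÷ 2.5128 = 152.37 RPM
shaft III → the spindle (gear mesh, 18/114): 152.37 ÷ 0.15789 = 965.01 RPM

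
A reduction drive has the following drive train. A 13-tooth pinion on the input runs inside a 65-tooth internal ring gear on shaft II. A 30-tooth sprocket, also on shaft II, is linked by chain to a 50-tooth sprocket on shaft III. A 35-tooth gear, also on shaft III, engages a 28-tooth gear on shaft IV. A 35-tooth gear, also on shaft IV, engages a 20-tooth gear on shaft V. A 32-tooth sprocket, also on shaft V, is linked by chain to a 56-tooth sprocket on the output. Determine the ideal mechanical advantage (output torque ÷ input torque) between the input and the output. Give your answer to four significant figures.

Each stage contributes driven/driver: internal gear 65/13 = 5, chain 50/30 = 1.6667, gear mesh 28/35 = 0.8, gear mesh 20/35 = 0.57143, chain 56/32 = 1.75.
Overall: 5 × 1.6667 × 0.8 × 0.57143 × 1.75 = 6.6667.

6.667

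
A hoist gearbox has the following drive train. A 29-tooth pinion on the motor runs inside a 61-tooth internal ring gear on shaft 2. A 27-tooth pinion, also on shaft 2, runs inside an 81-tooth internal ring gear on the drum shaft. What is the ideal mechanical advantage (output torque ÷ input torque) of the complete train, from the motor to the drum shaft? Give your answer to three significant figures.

Each stage contributes driven/driver: internal gear 61/29 = 2.1034, internal gear 81/27 = 3.
Overall: 2.1034 × 3 = 6.3103.

6.31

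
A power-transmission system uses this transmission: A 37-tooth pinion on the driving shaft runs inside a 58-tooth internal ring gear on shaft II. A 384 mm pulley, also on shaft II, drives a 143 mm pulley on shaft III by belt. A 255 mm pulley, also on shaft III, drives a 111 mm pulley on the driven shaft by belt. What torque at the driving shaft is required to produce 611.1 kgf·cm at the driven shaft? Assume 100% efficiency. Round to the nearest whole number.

Overall ratio R = 1.5676 × 0.3724 × 0.43529 = 0.25411.
Input torque = output torque / R = 611.1 / 0.25411 = 2404.9 kgf·cm.

2405 kgf·cm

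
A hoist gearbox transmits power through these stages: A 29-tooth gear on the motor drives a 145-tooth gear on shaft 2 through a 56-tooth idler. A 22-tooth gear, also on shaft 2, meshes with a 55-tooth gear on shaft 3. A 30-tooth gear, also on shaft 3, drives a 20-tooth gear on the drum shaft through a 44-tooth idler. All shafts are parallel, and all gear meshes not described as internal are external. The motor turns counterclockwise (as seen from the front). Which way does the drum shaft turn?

the motor → shaft 2: driver → idler → driven is 2 external meshes, 2 reversals → CCW.
shaft 2 → shaft 3: external mesh, 1 reversal → CW.
shaft 3 → the drum shaft: driver → idler → driven is 2 external meshes, 2 reversals → CW.
5 reversals in total — an odd number — so the drum shaft turns opposite to the motor.

clockwise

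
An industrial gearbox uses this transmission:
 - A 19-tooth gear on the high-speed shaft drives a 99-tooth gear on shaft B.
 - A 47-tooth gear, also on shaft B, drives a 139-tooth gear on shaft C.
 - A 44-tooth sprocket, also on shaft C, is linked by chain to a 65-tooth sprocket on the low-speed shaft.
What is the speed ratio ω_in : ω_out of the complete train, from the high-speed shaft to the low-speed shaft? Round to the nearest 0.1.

22.8

Each stage contributes driven/driver: gear mesh 99/19 = 5.2105, gear mesh 139/47 = 2.9574, chain 65/44 = 1.4773.
Overall: 5.2105 × 2.9574 × 1.4773 = 22.765.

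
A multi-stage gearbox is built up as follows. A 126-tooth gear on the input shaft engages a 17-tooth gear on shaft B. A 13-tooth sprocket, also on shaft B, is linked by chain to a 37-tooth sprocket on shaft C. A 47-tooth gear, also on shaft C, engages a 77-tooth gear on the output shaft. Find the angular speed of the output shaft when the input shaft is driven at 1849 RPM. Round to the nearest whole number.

the input shaft → shaft B (gear mesh, 17/126): 1849 ÷ 0.13492 = 13704 RPM
shaft B → shaft C (chain, 37/13): 13704 ÷ 2.8462 = 4815 RPM
shaft C → the output shaft (gear mesh, 77/47): 4815 ÷ 1.6383 = 2939.1 RPM

2939 RPM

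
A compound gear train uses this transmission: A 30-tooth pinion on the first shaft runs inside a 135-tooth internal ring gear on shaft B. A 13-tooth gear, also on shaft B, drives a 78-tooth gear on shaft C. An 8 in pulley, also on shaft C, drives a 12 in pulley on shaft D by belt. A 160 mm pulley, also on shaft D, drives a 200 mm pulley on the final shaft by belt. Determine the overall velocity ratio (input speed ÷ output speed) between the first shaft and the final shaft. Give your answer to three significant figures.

50.6

Each stage contributes driven/driver: internal gear 135/30 = 4.5, gear mesh 78/13 = 6, belt 12/8 = 1.5, belt 200/160 = 1.25.
Overall: 4.5 × 6 × 1.5 × 1.25 = 50.625.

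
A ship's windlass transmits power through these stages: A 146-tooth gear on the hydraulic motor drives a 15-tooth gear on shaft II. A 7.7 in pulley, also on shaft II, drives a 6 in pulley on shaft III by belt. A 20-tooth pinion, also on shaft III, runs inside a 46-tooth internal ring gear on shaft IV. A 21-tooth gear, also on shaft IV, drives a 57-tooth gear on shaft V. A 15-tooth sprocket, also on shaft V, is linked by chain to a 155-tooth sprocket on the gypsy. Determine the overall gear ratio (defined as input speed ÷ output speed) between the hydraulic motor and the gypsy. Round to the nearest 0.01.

Each stage contributes driven/driver: gear mesh 15/146 = 0.10274, belt 6/7.7 = 0.77922, internal gear 46/20 = 2.3, gear mesh 57/21 = 2.7143, chain 155/15 = 10.333.
Overall: 0.10274 × 0.77922 × 2.3 × 2.7143 × 10.333 = 5.1644.

5.16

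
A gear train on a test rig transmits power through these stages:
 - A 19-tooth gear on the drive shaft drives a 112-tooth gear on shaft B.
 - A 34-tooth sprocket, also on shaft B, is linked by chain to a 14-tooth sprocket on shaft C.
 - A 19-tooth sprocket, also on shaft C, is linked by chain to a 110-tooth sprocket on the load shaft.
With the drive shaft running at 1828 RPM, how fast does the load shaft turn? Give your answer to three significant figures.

130 RPM

the drive shaft → shaft B (gear mesh, 112/19): 1828 ÷ 5.8947 = 310.11 RPM
shaft B → shaft C (chain, 14/34): 310.11 ÷ 0.41176 = 753.12 RPM
shaft C → the load shaft (chain, 110/19): 753.12 ÷ 5.7895 = 130.08 RPM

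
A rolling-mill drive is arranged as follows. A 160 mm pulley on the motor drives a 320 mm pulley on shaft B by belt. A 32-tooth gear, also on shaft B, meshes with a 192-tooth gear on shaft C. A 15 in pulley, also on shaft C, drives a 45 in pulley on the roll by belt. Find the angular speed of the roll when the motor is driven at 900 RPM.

25 RPM

Belt: ratio = 320/160 = 2, so shaft B turns at 900 / 2 = 450 RPM.
Gear mesh: ratio = 192/32 = 6, so shaft C turns at 450 / 6 = 75 RPM.
Belt: ratio = 45/15 = 3, so the roll turns at 75 / 3 = 25 RPM.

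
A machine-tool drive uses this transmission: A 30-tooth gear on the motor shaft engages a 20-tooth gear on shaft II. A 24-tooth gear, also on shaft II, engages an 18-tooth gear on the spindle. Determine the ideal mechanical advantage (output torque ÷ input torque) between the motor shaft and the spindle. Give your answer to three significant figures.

Each stage contributes driven/driver: gear mesh 20/30 = 0.66667, gear mesh 18/24 = 0.75.
Overall: 0.66667 × 0.75 = 0.5.

0.500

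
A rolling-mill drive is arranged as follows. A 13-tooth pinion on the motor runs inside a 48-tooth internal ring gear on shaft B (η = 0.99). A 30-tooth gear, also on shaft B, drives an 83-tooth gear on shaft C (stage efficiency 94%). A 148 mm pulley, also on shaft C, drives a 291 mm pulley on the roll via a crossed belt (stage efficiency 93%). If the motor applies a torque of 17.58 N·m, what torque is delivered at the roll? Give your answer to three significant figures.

306 N·m

Internal gear: ratio = 48/13 = 3.6923; torque at shaft B = 17.58 × 3.6923 × 0.99 = 64.262 N·m.
Gear mesh: ratio = 83/30 = 2.7667; torque at shaft C = 64.262 × 2.7667 × 0.94 = 167.12 N·m.
Belt: ratio = 291/148 = 1.9662; torque at the roll = 167.12 × 1.9662 × 0.93 = 305.6 N·m.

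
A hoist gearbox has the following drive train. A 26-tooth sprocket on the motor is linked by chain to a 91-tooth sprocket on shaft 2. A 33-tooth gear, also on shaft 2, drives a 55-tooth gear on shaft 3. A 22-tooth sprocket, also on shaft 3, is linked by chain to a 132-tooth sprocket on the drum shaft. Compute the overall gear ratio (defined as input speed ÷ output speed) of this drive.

35

Each stage contributes driven/driver: chain 91/26 = 3.5, gear mesh 55/33 = 1.6667, chain 132/22 = 6.
Overall: 3.5 × 1.6667 × 6 = 35.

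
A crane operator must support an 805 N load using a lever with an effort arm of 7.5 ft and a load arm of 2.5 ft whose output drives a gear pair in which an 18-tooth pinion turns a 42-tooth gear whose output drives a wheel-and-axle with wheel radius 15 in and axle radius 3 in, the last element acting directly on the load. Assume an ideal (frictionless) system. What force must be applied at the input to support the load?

Lever MA = effort arm / load arm = 7.5/2.5 = 3.
Gear pair MA = 42/18 = 2.3333.
Wheel-and-axle MA = R/r = 15/3 = 5.
Combined ideal MA = 3 × 2.3333 × 5 = 35.
Effort = load / MA = 805 / 35 = 23 N.

23 N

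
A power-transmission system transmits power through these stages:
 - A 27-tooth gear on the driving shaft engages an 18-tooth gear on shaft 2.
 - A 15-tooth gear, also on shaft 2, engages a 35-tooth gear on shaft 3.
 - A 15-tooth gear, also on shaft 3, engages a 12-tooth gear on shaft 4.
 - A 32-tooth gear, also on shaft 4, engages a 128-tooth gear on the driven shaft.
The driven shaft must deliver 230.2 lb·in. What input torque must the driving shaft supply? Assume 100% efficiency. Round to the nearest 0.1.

46.2 lb·in

Overall ratio R = 0.66667 × 2.3333 × 0.8 × 4 = 4.9778.
Input torque = output torque / R = 230.2 / 4.9778 = 46.246 lb·in.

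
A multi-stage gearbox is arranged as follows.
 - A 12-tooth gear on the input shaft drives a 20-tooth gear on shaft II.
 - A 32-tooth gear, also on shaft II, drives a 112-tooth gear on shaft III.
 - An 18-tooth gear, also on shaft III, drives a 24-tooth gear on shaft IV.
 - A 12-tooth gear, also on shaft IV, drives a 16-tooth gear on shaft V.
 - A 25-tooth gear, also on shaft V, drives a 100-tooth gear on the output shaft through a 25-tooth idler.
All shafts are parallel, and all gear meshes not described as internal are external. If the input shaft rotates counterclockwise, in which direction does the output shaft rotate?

the input shaft → shaft II: external mesh, 1 reversal → CW.
shaft II → shaft III: external mesh, 1 reversal → CCW.
shaft III → shaft IV: external mesh, 1 reversal → CW.
shaft IV → shaft V: external mesh, 1 reversal → CCW.
shaft V → the output shaft: driver → idler → driven is 2 external meshes, 2 reversals → CCW.
6 reversals in total — an even number — so the output shaft turns the same way as the input shaft.

counterclockwise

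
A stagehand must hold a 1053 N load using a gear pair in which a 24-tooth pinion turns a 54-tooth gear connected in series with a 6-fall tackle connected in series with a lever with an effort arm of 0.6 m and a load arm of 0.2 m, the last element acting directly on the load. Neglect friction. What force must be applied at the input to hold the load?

Gear pair MA = 54/24 = 2.25.
Block-and-tackle MA = number of supporting rope parts = 6.
Lever MA = effort arm / load arm = 0.6/0.2 = 3.
Combined ideal MA = 2.25 × 6 × 3 = 40.5.
Effort = load / MA = 1053 / 40.5 = 26 N.

26 N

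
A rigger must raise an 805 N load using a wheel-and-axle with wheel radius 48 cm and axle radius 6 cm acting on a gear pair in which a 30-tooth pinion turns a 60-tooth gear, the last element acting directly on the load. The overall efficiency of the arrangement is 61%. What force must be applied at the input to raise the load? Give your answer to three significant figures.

Wheel-and-axle MA = R/r = 48/6 = 8.
Gear pair MA = 60/30 = 2.
Combined ideal MA = 8 × 2 = 16.
Actual MA = 16 × 0.61 = 9.76.
Effort = load / actual MA = 805 / 9.76 = 82.48 N.

82.5 N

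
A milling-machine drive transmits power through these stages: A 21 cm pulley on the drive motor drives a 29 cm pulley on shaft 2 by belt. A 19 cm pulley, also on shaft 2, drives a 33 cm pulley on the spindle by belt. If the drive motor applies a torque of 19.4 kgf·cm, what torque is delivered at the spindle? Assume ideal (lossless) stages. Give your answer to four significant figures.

Belt: ratio = 29/21 = 1.381; torque at shaft 2 = 19.4 × 1.381 = 26.79 kgf·cm.
Belt: ratio = 33/19 = 1.7368; torque at the spindle = 26.79 × 1.7368 = 46.531 kgf·cm.

46.53 kgf·cm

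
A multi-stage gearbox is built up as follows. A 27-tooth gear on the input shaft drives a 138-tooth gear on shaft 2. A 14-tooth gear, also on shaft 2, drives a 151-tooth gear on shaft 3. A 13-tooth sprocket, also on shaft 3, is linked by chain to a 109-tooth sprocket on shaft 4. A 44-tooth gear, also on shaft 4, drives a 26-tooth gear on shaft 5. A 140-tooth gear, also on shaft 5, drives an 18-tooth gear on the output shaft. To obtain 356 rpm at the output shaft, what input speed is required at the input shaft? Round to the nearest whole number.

12502 rpm

Overall ratio R = 5.1111 × 10.786 × 8.3846 × 0.59091 × 0.12857 = 35.117.
Required input speed = output speed × R = 356 × 35.117 = 12502 rpm.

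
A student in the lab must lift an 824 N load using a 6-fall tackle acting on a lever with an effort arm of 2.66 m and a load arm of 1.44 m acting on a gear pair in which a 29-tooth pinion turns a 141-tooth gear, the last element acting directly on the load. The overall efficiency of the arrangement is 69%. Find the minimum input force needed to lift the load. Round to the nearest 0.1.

22.2 N

Block-and-tackle MA = number of supporting rope parts = 6.
Lever MA = effort arm / load arm = 2.66/1.44 = 1.8472.
Gear pair MA = 141/29 = 4.8621.
Combined ideal MA = 6 × 1.8472 × 4.8621 = 53.888.
Actual MA = 53.888 × 0.69 = 37.183.
Effort = load / actual MA = 824 / 37.183 = 22.161 N.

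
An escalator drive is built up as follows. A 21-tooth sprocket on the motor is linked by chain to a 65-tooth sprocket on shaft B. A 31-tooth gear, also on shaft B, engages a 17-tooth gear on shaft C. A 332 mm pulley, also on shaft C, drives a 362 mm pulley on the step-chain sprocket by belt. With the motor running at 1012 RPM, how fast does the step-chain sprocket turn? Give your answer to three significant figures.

chain 65/21 = 3.0952 → 1012/3.0952 = 326.95 RPM
gear mesh 17/31 = 0.54839 → 326.95/0.54839 = 596.21 RPM
belt 362/332 = 1.0904 → 596.21/1.0904 = 546.8 RPM

547 RPM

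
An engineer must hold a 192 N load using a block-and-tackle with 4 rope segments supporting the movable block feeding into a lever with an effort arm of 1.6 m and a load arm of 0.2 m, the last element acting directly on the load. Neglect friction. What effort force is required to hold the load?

6 N

Block-and-tackle MA = number of supporting rope parts = 4.
Lever MA = effort arm / load arm = 1.6/0.2 = 8.
Combined ideal MA = 4 × 8 = 32.
Effort = load / MA = 192 / 32 = 6 N.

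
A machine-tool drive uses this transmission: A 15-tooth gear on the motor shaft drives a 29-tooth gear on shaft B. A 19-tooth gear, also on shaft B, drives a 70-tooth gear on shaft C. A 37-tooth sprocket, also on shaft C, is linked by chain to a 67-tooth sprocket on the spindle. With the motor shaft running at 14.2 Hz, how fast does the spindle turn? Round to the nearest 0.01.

1.10 Hz

the motor shaft → shaft B (gear mesh, 29/15): 14.2 ÷ 1.9333 = 7.3448 Hz
shaft B → shaft C (gear mesh, 70/19): 7.3448 ÷ 3.6842 = 1.9936 Hz
shaft C → the spindle (chain, 67/37): 1.9936 ÷ 1.8108 = 1.1009 Hz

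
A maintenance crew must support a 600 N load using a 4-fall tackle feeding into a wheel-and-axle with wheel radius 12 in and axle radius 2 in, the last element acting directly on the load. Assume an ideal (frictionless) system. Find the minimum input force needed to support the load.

25 N

Block-and-tackle MA = number of supporting rope parts = 4.
Wheel-and-axle MA = R/r = 12/2 = 6.
Combined ideal MA = 4 × 6 = 24.
Effort = load / MA = 600 / 24 = 25 N.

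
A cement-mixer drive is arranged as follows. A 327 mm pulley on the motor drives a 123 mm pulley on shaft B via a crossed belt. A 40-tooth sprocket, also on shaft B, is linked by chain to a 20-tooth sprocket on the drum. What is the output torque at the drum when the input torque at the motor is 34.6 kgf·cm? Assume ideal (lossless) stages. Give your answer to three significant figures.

6.51 kgf·cm

belt 123/327 = 0.37615 → τ = 34.6·0.37615 = 13.015 kgf·cm
chain 20/40 = 0.5 → τ = 13.015·0.5 = 6.5073 kgf·cm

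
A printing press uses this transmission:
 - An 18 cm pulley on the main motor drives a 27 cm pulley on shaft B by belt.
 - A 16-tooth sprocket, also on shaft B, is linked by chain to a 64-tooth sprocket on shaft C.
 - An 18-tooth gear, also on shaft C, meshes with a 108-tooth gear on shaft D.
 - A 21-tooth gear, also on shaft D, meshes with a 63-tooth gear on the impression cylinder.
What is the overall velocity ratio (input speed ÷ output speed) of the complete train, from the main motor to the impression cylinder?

Each stage contributes driven/driver: belt 27/18 = 1.5, chain 64/16 = 4, gear mesh 108/18 = 6, gear mesh 63/21 = 3.
Overall: 1.5 × 4 × 6 × 3 = 108.

108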